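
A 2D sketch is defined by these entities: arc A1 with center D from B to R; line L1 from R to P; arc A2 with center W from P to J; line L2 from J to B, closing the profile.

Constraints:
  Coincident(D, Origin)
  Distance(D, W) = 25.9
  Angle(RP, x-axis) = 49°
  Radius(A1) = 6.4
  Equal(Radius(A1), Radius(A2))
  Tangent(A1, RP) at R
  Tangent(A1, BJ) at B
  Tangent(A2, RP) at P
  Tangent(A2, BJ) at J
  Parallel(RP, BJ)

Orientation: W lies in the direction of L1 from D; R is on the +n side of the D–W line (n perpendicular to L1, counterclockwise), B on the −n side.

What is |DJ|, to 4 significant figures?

26.68

Tangency of A1 to both parallel lines with radius 6.4 puts R and B at D ± 6.4·n: R = (-4.830, 4.199), B = (4.830, -4.199). Equal radii place P and J the same way about W: P = W + 6.4·n = (12.16, 23.75), J = W − 6.4·n = (21.82, 15.35). Then |DJ| = |J − D| = 26.68.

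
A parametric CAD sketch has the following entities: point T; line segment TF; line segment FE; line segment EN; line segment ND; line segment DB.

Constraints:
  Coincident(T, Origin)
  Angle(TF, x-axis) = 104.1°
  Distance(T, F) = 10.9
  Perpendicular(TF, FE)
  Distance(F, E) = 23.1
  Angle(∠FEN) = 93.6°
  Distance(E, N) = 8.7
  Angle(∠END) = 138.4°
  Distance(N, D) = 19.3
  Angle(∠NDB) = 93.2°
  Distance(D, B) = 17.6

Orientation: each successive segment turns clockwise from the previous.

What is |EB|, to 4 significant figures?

29.27

T is at the origin; TF runs at 104.1° with length 10.9, so F = (-2.655, 10.57). TF is perpendicular to FE, so FE runs at 14.10°; with |FE| = 23.1, E = (19.75, 16.20). ∠FEN = 93.6° gives EN at -72.30° from the x-axis; with |EN| = 8.7, N = (22.39, 7.911). ∠END = 138.4° gives ND at -113.9° from the x-axis; with |ND| = 19.3, D = (14.57, -9.734). ∠NDB = 93.2° gives DB at 159.3° from the x-axis; with |DB| = 17.6, B = (-1.889, -3.513). Then |EB| = |B − E| = 29.27.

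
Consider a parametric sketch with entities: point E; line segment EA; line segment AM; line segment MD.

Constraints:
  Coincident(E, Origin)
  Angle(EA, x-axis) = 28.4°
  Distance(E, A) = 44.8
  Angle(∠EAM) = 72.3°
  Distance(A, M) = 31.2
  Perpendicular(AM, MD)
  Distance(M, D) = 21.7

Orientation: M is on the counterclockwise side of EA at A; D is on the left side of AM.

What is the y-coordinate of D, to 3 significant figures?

27.3

E is at the origin; EA runs at 28.4° with length 44.8, so A = 44.8·(cos 28.4°, sin 28.4°) = (39.4, 21.3). ∠EAM = 72.3°, so AM runs at 28.4° + (180° − 72.3°) = 136° from the x-axis; with |AM| = 31.2, M = A + 31.2·(cos 136°, sin 136°) = (16.9, 42.9). AM ⟂ MD; with |MD| = 21.7 on the left of AM, D = M + 21.7·(-0.693, -0.721) = (1.88, 27.3). So D.y = 27.3.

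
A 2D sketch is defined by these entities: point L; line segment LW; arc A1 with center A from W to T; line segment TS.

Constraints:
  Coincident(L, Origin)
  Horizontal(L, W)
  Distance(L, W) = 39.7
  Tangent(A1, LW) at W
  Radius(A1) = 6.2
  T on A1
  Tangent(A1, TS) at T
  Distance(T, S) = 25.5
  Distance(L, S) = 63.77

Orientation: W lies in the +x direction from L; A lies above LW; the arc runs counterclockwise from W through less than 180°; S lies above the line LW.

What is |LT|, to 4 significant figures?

44.91

L is at the origin; L and W share the same y with |LW| = 39.7 and W on the +x side, so W = (39.70, 0.000). Since A1 is tangent to LW there, AW ⟂ LW, so A = W + (0, 6.2) = (39.70, 6.200). Since AT ⟂ TS (tangency), |AS| = √(6.2² + 25.5²) = 26.24 regardless of where T sits on A1. So S lies on both circle(L, 63.77) and circle(A, 26.24); the above-LW intersection is S = (59.16, 23.81). T is the foot of the tangent from S: T = (44.83, 2.716).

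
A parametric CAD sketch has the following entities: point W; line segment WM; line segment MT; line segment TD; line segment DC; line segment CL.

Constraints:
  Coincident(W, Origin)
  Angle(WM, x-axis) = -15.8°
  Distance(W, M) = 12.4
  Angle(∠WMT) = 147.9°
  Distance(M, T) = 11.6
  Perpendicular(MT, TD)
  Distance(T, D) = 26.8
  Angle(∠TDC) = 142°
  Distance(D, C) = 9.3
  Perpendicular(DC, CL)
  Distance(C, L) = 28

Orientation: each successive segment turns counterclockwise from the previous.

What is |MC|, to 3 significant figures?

34.6

W is at the origin; WM runs at -15.8° with length 12.4, so M = (11.9, -3.38). ∠WMT = 147.9° gives MT at 16.3° from the x-axis; with |MT| = 11.6, T = (23.1, -0.121). MT ⟂ TD, so TD runs at 106°; with |TD| = 26.8, D = (15.5, 25.6). ∠TDC = 142.0° gives DC at 144° from the x-axis; with |DC| = 9.3, C = (7.99, 31.0). Then |MC| = |C − M| = 34.6.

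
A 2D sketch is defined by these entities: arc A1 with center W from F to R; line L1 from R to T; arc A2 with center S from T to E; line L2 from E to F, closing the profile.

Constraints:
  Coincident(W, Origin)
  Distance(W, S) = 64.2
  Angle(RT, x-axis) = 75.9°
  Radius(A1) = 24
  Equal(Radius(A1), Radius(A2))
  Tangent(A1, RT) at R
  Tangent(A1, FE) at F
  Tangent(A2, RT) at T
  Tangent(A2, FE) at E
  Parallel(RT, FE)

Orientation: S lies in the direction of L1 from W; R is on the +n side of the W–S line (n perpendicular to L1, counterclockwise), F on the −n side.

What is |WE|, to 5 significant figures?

68.539

The slot axis is L1's direction at 75.9°, so u = (cos 75.9°, sin 75.9°) = (0.24362, 0.96987) and n = (−sin 75.9°, cos 75.9°) = (-0.96987, 0.24362). W is at the origin and S lies 64.2 along u from W, so S = 64.2·u = (15.640, 62.266). Tangency of A1 to both parallel lines with radius 24.0 puts R and F at W ± 24.0·n: R = (-23.277, 5.8468), F = (23.277, -5.8468). Equal radii place T and E the same way about S: T = S + 24.0·n = (-7.6368, 68.113), E = S − 24.0·n = (38.917, 56.419). Then |WE| = |E − W| = 68.539.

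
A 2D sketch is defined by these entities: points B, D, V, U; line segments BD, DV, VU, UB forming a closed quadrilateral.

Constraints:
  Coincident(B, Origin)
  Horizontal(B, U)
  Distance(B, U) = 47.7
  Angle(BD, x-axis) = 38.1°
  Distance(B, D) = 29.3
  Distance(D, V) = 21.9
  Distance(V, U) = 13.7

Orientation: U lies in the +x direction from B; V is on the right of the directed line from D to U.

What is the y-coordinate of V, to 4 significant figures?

-0.8748

Checks: |DV| = 21.90 ✓; |VU| = 13.70 ✓.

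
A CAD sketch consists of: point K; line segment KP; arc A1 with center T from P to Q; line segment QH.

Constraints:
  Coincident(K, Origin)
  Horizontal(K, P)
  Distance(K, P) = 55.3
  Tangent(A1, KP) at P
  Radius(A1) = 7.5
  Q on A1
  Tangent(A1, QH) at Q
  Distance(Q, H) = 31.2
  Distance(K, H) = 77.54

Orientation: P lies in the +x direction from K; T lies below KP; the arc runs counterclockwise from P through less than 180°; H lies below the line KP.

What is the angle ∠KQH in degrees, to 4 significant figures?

141.0°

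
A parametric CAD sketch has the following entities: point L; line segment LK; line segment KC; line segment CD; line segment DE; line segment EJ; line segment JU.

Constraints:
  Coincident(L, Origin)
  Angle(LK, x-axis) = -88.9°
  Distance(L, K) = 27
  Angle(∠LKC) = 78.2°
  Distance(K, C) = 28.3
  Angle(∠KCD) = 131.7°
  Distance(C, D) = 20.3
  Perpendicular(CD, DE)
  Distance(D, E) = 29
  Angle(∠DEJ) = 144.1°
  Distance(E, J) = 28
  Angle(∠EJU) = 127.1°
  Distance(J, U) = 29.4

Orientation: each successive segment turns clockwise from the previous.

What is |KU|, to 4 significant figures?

31.88

L is at the origin; LK runs at -88.9° with length 27.0, so K = (0.5183, -27.00). ∠LKC = 78.2° gives KC at 169.3° from the x-axis; with |KC| = 28.3, C = (-27.29, -21.74). ∠KCD = 131.7° gives CD at 121.0° from the x-axis; with |CD| = 20.3, D = (-37.74, -4.340). CD ⟂ DE, so DE runs at 31.00°; with |DE| = 29.0, E = (-12.89, 10.60). ∠DEJ = 144.1° gives EJ at -4.900° from the x-axis; with |EJ| = 28.0, J = (15.01, 8.204). ∠EJU = 127.1° gives JU at -57.80° from the x-axis; with |JU| = 29.4, U = (30.68, -16.67). Then |KU| = |U − K| = 31.88.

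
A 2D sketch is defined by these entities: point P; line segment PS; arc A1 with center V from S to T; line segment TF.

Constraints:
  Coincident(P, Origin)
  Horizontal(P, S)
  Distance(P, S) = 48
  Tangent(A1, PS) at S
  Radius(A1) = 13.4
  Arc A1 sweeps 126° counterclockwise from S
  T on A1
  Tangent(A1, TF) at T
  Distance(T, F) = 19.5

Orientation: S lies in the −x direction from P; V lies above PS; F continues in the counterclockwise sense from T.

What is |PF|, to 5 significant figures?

61.130

On A1, S sits at bearing -90° from V; a 126° counterclockwise sweep puts T at bearing 36°, so T = V + 13.4·(cos 36°, sin 36°) = (-37.159, 21.276). Tangency of A1 to TF means the radius VT is perpendicular to TF, so TF runs along (−sin 36°, cos 36°); with |TF| = 19.5, F = (-48.621, 37.052). Then |PF| = |F − P| = 61.130.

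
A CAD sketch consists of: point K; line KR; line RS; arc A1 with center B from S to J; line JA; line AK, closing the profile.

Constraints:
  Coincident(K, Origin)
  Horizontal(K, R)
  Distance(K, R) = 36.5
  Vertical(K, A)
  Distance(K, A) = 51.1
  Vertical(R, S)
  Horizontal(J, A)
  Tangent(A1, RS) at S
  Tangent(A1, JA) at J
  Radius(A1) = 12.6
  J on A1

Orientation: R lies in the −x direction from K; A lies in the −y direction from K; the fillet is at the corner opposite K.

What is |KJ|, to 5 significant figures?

56.413

K is at the origin; K and R share the same y with |KR| = 36.5 and R on the −x side, so R = (-36.500, 0.0000). K and A share the same x with |KA| = 51.1 and A on the −y side, so A = (0.0000, -51.100). The virtual corner opposite K is at (-36.500, -51.100). The tangent condition forces BS to be normal to RS and the tangent condition forces BJ to be normal to JA, with radius 12.6, so the center B sits 12.6 in from both sides at B = (-23.900, -38.500). That places the tangent points at S = (-36.500, -38.500) on RS and J = (-23.900, -51.100) on JA. Then |KJ| = |J − K| = 56.413.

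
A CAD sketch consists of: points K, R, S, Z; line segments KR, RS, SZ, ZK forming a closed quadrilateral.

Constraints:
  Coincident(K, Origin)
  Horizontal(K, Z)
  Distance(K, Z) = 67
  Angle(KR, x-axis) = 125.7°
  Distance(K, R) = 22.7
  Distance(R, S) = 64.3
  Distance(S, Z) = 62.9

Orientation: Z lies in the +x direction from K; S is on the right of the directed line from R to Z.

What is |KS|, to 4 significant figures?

41.90

Checks: |RS| = 64.30 ✓; |SZ| = 62.90 ✓.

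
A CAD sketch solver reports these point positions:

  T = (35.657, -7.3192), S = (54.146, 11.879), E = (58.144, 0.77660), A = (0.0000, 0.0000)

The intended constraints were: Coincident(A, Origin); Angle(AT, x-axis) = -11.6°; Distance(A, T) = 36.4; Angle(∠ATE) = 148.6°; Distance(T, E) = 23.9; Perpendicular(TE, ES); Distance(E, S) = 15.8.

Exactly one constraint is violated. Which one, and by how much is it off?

Distance(E, S) = 15.8 — off by 4.00.

A = (0.00, 0.00) ✓; AT at -11.60° ✓; |AT| = 36.40 ✓; ∠ATE = 148.6° ✓; |TE| = 23.90 ✓; ∠(TE, ES) = 90.00° ✓; |ES| = 11.80 ✗.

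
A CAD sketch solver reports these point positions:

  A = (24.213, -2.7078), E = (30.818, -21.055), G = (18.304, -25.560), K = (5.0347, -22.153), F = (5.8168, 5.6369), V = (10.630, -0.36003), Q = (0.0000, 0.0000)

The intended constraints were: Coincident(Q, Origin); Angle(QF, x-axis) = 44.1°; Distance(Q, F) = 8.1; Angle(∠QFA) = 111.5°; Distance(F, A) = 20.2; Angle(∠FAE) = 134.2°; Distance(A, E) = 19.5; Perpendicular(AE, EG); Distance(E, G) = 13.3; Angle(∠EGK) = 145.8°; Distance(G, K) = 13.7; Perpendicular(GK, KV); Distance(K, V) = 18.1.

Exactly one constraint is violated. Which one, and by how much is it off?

Distance(K, V) = 18.1 — off by 4.40.

Q = (0.00, 0.00) ✓; QF at 44.10° ✓; |QF| = 8.100 ✓; ∠QFA = 111.5° ✓; |FA| = 20.20 ✓; ∠FAE = 134.2° ✓; |AE| = 19.50 ✓; ∠(AE, EG) = 90.00° ✓; |EG| = 13.30 ✓; ∠EGK = 145.8° ✓; |GK| = 13.70 ✓; ∠(GK, KV) = 90.00° ✓; |KV| = 22.50 ✗.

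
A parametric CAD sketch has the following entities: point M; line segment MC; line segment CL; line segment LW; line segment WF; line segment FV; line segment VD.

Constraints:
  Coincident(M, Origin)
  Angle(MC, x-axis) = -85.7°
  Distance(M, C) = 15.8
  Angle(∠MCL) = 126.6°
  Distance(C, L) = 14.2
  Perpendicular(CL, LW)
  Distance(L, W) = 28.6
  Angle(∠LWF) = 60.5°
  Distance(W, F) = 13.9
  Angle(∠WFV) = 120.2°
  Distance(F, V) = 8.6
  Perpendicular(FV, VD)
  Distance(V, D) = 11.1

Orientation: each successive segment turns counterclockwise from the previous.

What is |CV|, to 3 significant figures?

13.3

∠LWF = 60.5° gives WF at 177° from the x-axis; with |WF| = 13.9, F = (14.6, 1.51). ∠WFV = 120.2° gives FV at -123° from the x-axis; with |FV| = 8.6, V = (9.90, -5.70). Then |CV| = |V − C| = 13.3.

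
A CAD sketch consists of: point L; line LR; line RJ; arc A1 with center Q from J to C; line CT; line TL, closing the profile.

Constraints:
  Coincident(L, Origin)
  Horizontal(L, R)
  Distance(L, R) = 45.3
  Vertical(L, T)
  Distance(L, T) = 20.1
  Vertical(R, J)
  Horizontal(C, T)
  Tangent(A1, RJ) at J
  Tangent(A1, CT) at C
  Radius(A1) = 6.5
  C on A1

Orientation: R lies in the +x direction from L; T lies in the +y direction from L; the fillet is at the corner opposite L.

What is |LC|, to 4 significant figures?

43.70

L is at the origin; L and R share the same y with |LR| = 45.3 and R on the +x side, so R = (45.30, 0.000). L and T share the same x with |LT| = 20.1 and T on the +y side, so T = (0.000, 20.10). The virtual corner opposite L is at (45.30, 20.10). Since A1 is tangent to RJ there, QJ ⟂ RJ and the tangent condition forces QC to be normal to CT, with radius 6.5, so the center Q sits 6.5 in from both sides at Q = (38.80, 13.60). That places the tangent points at J = (45.30, 13.60) on RJ and C = (38.80, 20.10) on CT. Then |LC| = |C − L| = 43.70.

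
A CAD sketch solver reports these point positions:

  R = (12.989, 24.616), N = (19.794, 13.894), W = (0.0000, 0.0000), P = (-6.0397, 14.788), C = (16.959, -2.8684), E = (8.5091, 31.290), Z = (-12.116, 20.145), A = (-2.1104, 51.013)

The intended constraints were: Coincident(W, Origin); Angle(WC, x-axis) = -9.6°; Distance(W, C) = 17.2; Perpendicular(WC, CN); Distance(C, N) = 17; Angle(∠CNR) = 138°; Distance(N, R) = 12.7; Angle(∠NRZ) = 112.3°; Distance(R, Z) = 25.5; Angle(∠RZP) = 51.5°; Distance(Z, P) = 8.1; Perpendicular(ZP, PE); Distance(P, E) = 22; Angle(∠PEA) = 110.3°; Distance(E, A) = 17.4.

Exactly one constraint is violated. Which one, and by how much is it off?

Distance(E, A) = 17.4 — off by 5.00.

W = (0.00, 0.00) ✓; WC at -9.600° ✓; |WC| = 17.20 ✓; ∠(WC, CN) = 90.00° ✓; |CN| = 17.00 ✓; ∠CNR = 138.0° ✓; |NR| = 12.70 ✓; ∠NRZ = 112.3° ✓; |RZ| = 25.50 ✓; ∠RZP = 51.50° ✓; |ZP| = 8.101 ✓; ∠(ZP, PE) = 90.00° ✓; |PE| = 22.00 ✓; ∠PEA = 110.3° ✓; |EA| = 22.40 ✗.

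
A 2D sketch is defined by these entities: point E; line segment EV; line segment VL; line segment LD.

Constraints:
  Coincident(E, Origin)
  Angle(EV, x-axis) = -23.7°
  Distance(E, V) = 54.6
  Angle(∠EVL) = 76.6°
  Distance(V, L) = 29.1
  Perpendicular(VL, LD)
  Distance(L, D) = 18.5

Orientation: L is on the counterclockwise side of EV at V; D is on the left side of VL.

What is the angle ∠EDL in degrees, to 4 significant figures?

154.6°

∠EVL = 76.6°, so VL runs at -23.7° + (180° − 76.6°) = 79.70° from the x-axis; with |VL| = 29.1, L = V + 29.1·(cos 79.70°, sin 79.70°) = (55.20, 6.685). VL is perpendicular to LD; with |LD| = 18.5 on the left of VL, D = L + 18.5·(-0.9839, 0.1788) = (37.00, 9.993). Then cos ∠EDL = DE·DL / (|DE||DL|), giving 154.6°.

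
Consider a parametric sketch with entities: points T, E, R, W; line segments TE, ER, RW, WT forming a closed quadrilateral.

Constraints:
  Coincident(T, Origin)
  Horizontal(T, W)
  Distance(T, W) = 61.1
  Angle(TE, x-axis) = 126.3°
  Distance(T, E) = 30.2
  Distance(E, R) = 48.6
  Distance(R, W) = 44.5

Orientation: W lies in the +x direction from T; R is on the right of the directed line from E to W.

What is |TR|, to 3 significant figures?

19.7

T is at the origin; T and W share the same y with |TW| = 61.1 and W in +x, so W = (61.1, 0). TE runs at 126.3° with |TE| = 30.2, so E = (-17.9, 24.3). R is determined by |ER| = 48.6 and |RW| = 44.5 together: it lies at the intersection of circle(E, 48.6) and circle(W, 44.5). With |EW| = 82.6, the foot of the radical line on EW is 43.6 from E and the perpendicular offset is √(48.6² − 43.6²) = 21.4. Taking the right-of-EW solution: R = (17.5, -8.97).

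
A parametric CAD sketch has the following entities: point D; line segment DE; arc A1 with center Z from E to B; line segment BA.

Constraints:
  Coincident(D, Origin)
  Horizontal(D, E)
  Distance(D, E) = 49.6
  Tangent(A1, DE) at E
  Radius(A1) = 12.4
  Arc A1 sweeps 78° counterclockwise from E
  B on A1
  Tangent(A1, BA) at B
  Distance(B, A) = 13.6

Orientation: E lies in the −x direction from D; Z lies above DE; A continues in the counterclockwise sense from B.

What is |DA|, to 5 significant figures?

41.652

On A1, E sits at bearing -90° from Z; a 78° counterclockwise sweep puts B at bearing -12°, so B = Z + 12.4·(cos -12°, sin -12°) = (-37.471, 9.8219). Tangency of A1 to BA means the radius ZB is perpendicular to BA, so BA runs along (−sin -12°, cos -12°); with |BA| = 13.6, A = (-34.643, 23.125). Then |DA| = |A − D| = 41.652.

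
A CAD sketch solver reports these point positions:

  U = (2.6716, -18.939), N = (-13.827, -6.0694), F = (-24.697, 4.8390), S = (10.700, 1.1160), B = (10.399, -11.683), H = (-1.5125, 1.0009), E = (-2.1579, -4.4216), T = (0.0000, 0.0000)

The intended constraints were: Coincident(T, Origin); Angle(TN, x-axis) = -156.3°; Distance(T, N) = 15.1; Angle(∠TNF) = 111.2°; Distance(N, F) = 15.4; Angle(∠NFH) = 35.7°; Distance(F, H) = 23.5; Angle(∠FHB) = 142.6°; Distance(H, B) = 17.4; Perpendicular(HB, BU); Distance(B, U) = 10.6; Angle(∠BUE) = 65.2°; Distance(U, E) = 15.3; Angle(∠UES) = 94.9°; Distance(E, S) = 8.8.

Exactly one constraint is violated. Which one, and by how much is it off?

Distance(E, S) = 8.8 — off by 5.20.

T = (0.00, 0.00) ✓; TN at -156.3° ✓; |TN| = 15.10 ✓; ∠TNF = 111.2° ✓; |NF| = 15.40 ✓; ∠NFH = 35.70° ✓; |FH| = 23.50 ✓; ∠FHB = 142.6° ✓; |HB| = 17.40 ✓; ∠(HB, BU) = 90.00° ✓; |BU| = 10.60 ✓; ∠BUE = 65.20° ✓; |UE| = 15.30 ✓; ∠UES = 94.90° ✓; |ES| = 14.00 ✗.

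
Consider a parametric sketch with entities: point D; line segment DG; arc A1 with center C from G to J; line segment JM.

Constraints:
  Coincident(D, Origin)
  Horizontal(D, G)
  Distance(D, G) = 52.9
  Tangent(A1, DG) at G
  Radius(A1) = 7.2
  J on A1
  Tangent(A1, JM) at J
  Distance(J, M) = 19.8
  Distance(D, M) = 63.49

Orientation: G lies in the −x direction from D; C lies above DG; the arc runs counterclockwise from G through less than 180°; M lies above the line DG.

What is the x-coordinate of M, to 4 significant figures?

-57.05

Checks: |CJ| = 7.200 ✓; ∠(CJ, JM) = 90.00° ✓; |JM| = 19.80 ✓; |DM| = 63.49 ✓.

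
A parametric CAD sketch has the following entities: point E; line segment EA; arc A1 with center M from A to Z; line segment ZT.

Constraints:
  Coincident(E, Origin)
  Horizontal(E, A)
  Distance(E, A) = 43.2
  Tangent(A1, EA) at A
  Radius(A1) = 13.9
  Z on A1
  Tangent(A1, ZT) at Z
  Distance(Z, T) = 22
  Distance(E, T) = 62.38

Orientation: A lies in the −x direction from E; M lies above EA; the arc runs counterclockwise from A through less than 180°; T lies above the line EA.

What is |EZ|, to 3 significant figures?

40.6

E is at the origin; EA is horizontal with |EA| = 43.2 and A on the −x side, so A = (-43.2, 0.00). A1 meets EA tangentially, so MA is at right angles to EA, so M = A + (0, 13.9) = (-43.2, 13.9). Since MZ ⟂ ZT (tangency), |MT| = √(13.9² + 22.0²) = 26.0 regardless of where Z sits on A1. So T lies on both circle(E, 62.38) and circle(M, 26.0); the above-EA intersection is T = (-48.4, 39.4). Z is the foot of the tangent from T: Z = (-33.2, 23.5).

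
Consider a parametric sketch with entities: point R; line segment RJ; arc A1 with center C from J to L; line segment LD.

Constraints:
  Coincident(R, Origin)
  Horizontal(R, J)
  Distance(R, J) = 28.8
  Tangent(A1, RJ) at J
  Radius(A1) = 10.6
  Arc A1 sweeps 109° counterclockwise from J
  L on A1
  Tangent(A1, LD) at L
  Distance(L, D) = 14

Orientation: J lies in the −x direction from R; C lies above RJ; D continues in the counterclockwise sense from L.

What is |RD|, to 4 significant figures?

35.91

On A1, J sits at bearing -90° from C; a 109° counterclockwise sweep puts L at bearing 19°, so L = C + 10.6·(cos 19°, sin 19°) = (-18.78, 14.05). Tangency of A1 to LD means the radius CL is perpendicular to LD, so LD runs along (−sin 19°, cos 19°); with |LD| = 14.0, D = (-23.34, 27.29). Then |RD| = |D − R| = 35.91.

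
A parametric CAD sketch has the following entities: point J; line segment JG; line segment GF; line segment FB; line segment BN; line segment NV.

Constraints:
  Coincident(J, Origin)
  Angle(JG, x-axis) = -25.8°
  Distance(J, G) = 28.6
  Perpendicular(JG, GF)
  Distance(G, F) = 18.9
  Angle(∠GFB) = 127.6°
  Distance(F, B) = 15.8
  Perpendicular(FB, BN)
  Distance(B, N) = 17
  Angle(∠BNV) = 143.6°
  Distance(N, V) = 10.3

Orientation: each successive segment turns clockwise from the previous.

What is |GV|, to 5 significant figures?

23.594

J is at the origin; JG runs at -25.8° with length 28.6, so G = (25.749, -12.448). JG is perpendicular to GF, so GF runs at -115.80°; with |GF| = 18.9, F = (17.523, -29.464). ∠GFB = 127.6° gives FB at -168.20° from the x-axis; with |FB| = 15.8, B = (2.0571, -32.695). FB is perpendicular to BN, so BN runs at 101.80°; with |BN| = 17.0, N = (-1.4193, -16.054). ∠BNV = 143.6° gives NV at 65.400° from the x-axis; with |NV| = 10.3, V = (2.8684, -6.6888). Then |GV| = |V − G| = 23.594.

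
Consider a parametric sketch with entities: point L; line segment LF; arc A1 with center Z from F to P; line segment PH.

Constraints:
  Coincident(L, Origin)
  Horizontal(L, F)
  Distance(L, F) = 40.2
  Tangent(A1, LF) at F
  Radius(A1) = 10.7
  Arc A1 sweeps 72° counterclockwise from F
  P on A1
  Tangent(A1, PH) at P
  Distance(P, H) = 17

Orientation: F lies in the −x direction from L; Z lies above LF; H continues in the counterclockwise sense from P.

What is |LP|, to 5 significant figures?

30.921

Tangency of A1 to LF means the radius ZF is perpendicular to LF, so Z = F + (0, 10.7) = (-40.200, 10.700). On A1, F sits at bearing -90° from Z; a 72° counterclockwise sweep puts P at bearing -18°, so P = Z + 10.7·(cos -18°, sin -18°) = (-30.024, 7.3935). Then |LP| = |P − L| = 30.921.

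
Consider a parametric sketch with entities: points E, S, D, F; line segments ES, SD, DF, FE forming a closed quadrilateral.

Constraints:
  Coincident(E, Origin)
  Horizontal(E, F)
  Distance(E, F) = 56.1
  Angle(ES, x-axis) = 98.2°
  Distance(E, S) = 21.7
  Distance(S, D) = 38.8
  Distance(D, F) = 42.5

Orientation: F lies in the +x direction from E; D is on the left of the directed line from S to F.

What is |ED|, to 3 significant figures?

48.6

E is at the origin; E and F share the same y with |EF| = 56.1 and F in +x, so F = (56.1, 0). ES runs at 98.2° with |ES| = 21.7, so S = (-3.10, 21.5). D is determined by |SD| = 38.8 and |DF| = 42.5 together: it lies at the intersection of circle(S, 38.8) and circle(F, 42.5). With |SF| = 63.0, the foot of the radical line on SF is 29.1 from S and the perpendicular offset is √(38.8² − 29.1²) = 25.7. Taking the left-of-SF solution: D = (33.0, 35.7).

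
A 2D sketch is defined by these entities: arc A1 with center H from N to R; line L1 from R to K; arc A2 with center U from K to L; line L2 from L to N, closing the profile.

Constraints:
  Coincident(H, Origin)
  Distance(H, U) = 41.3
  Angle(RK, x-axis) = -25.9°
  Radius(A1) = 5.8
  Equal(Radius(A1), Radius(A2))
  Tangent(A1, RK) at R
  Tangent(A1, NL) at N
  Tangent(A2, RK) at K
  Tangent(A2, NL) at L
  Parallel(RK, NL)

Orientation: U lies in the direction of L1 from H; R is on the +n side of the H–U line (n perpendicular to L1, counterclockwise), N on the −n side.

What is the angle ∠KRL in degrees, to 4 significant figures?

15.69°

The slot axis is L1's direction at -25.9°, so u = (cos -25.9°, sin -25.9°) = (0.8996, -0.4368) and n = (−sin -25.9°, cos -25.9°) = (0.4368, 0.8996). H is at the origin and U lies 41.3 along u from H, so U = 41.3·u = (37.15, -18.04). Tangency of A1 to both parallel lines with radius 5.8 puts R and N at H ± 5.8·n: R = (2.533, 5.217), N = (-2.533, -5.217). Equal radii place K and L the same way about U: K = U + 5.8·n = (39.69, -12.82), L = U − 5.8·n = (34.62, -23.26). Then cos ∠KRL = RK·RL / (|RK||RL|), giving 15.69°.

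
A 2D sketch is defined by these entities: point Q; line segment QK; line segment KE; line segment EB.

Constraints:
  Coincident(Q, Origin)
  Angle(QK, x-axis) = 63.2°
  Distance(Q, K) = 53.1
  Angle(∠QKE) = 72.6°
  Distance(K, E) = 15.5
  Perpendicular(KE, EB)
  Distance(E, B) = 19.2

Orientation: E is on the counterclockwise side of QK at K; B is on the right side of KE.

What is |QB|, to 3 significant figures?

69.9

Q is at the origin; QK runs at 63.2° with length 53.1, so K = 53.1·(cos 63.2°, sin 63.2°) = (23.9, 47.4). ∠QKE = 72.6°, so KE runs at 63.2° + (180° − 72.6°) = 171° from the x-axis; with |KE| = 15.5, E = K + 15.5·(cos 171°, sin 171°) = (8.65, 49.9). KE is perpendicular to EB; with |EB| = 19.2 on the right of KE, B = E + 19.2·(0.163, 0.987) = (11.8, 68.9). Then |QB| = |B − Q| = 69.9.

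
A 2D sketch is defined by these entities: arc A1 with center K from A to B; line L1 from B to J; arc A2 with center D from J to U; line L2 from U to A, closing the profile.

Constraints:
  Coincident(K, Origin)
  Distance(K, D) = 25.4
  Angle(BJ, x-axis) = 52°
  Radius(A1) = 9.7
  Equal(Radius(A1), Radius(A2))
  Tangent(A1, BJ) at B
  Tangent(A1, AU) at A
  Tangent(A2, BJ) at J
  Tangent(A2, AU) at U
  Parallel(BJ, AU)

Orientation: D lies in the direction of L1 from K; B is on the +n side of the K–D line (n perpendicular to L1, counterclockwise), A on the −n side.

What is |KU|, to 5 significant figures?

27.189

Tangency of A1 to both parallel lines with radius 9.7 puts B and A at K ± 9.7·n: B = (-7.6437, 5.9719), A = (7.6437, -5.9719). Equal radii place J and U the same way about D: J = D + 9.7·n = (7.9941, 25.987), U = D − 9.7·n = (23.282, 14.044). Then |KU| = |U − K| = 27.189.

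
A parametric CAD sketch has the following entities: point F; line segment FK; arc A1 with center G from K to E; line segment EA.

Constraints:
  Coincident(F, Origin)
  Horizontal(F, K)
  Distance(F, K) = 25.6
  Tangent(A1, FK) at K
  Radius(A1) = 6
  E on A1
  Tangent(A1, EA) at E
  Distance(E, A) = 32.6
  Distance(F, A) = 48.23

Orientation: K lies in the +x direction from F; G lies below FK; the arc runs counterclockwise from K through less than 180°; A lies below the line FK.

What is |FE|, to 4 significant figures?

21.20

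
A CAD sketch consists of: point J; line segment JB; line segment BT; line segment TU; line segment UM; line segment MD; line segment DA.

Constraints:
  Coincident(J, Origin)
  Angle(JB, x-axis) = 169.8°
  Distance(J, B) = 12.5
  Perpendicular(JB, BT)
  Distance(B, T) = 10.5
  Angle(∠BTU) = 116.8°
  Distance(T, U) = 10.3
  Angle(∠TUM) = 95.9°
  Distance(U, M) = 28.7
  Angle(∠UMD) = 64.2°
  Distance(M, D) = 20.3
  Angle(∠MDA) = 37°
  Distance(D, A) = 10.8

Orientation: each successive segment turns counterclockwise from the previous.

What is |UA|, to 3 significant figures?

19.4

J is at the origin; JB runs at 169.8° with length 12.5, so B = (-12.3, 2.21). JB ⟂ BT, so BT runs at -100°; with |BT| = 10.5, T = (-14.2, -8.12). ∠BTU = 116.8° gives TU at -37.0° from the x-axis; with |TU| = 10.3, U = (-5.94, -14.3). ∠TUM = 95.9° gives UM at 47.1° from the x-axis; with |UM| = 28.7, M = (13.6, 6.70). ∠UMD = 64.2° gives MD at 163° from the x-axis; with |MD| = 20.3, D = (-5.80, 12.7). ∠MDA = 37.0° gives DA at -54.1° from the x-axis; with |DA| = 10.8, A = (0.531, 3.93). Then |UA| = |A − U| = 19.4.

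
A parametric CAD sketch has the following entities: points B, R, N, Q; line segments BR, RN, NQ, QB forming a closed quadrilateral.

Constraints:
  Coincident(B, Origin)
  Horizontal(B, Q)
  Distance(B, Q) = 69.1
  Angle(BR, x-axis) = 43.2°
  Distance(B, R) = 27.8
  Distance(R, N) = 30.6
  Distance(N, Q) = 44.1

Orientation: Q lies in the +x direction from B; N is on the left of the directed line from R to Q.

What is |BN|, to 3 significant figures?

58.3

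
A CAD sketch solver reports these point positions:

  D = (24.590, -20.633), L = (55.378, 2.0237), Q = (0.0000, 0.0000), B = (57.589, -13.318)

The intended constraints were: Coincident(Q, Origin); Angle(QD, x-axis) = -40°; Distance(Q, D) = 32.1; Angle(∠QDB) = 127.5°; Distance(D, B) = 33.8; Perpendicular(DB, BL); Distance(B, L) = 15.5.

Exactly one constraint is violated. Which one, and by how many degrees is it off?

Perpendicular(DB, BL) — off by 4.30°.

Q = (0.00, 0.00) ✓; QD at -40.00° ✓; |QD| = 32.10 ✓; ∠QDB = 127.5° ✓; |DB| = 33.80 ✓; ∠(DB, BL) = 85.70° ✗; |BL| = 15.50 ✓.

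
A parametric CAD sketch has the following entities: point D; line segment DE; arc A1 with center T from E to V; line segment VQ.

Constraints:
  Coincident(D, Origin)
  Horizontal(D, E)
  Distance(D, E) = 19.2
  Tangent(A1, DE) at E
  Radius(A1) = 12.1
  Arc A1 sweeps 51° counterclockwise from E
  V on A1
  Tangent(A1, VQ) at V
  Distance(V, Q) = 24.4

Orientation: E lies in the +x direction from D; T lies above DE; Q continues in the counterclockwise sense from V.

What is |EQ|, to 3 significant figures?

34.1

On A1, E sits at bearing -90° from T; a 51° counterclockwise sweep puts V at bearing -39°, so V = T + 12.1·(cos -39°, sin -39°) = (28.6, 4.49). A1 meets VQ tangentially, so TV is at right angles to VQ, so VQ runs along (−sin -39°, cos -39°); with |VQ| = 24.4, Q = (44.0, 23.4). Then |EQ| = |Q − E| = 34.1.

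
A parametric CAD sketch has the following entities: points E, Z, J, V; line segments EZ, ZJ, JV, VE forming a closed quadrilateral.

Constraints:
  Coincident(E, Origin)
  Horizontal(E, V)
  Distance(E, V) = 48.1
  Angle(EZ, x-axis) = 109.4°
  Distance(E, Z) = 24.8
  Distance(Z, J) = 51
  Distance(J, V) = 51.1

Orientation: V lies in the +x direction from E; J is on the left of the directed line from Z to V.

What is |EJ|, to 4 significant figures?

60.97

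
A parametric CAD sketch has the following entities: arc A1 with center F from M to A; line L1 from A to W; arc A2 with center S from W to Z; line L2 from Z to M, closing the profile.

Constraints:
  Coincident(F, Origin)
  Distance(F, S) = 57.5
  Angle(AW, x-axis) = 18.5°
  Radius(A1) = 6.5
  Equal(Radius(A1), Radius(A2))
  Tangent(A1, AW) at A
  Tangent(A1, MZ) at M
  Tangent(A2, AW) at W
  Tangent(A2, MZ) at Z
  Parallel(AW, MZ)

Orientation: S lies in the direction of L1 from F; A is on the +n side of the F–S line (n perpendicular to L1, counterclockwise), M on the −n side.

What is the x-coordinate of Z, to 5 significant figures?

56.591

The slot axis is L1's direction at 18.5°, so u = (cos 18.5°, sin 18.5°) = (0.94832, 0.31730) and n = (−sin 18.5°, cos 18.5°) = (-0.31730, 0.94832). F is at the origin and S lies 57.5 along u from F, so S = 57.5·u = (54.529, 18.245). Tangency of A1 to both parallel lines with radius 6.5 puts A and M at F ± 6.5·n: A = (-2.0625, 6.1641), M = (2.0625, -6.1641). Equal radii place W and Z the same way about S: W = S + 6.5·n = (52.466, 24.409), Z = S − 6.5·n = (56.591, 12.081). So Z.x = 56.591.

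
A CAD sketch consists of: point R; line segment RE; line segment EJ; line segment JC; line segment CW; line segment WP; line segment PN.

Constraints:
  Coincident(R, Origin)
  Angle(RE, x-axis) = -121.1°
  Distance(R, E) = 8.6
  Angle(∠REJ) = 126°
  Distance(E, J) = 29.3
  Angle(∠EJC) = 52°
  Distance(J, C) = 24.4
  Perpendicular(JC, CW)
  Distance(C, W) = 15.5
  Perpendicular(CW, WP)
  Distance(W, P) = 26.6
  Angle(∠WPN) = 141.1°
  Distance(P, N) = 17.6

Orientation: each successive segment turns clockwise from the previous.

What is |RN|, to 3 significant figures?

46.3

R is at the origin; RE runs at -121.1° with length 8.6, so E = (-4.44, -7.36). ∠REJ = 126.0° gives EJ at -175° from the x-axis; with |EJ| = 29.3, J = (-33.6, -9.87). ∠EJC = 52.0° gives JC at 56.9° from the x-axis; with |JC| = 24.4, C = (-20.3, 10.6). JC ⟂ CW, so CW runs at -33.1°; with |CW| = 15.5, W = (-7.33, 2.11). CW is perpendicular to WP, so WP runs at -123°; with |WP| = 26.6, P = (-21.9, -20.2). ∠WPN = 141.1° gives PN at -162° from the x-axis; with |PN| = 17.6, N = (-38.6, -25.6). Then |RN| = |N − R| = 46.3.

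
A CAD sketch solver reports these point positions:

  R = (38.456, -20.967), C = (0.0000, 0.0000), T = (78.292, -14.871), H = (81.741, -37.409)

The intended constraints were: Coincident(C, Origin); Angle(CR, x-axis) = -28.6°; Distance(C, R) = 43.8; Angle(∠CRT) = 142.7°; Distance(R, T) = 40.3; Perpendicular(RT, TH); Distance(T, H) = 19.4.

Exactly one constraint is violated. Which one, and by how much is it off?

Distance(T, H) = 19.4 — off by 3.40.

C = (0.00, 0.00) ✓; CR at -28.60° ✓; |CR| = 43.80 ✓; ∠CRT = 142.7° ✓; |RT| = 40.30 ✓; ∠(RT, TH) = 90.00° ✓; |TH| = 22.80 ✗.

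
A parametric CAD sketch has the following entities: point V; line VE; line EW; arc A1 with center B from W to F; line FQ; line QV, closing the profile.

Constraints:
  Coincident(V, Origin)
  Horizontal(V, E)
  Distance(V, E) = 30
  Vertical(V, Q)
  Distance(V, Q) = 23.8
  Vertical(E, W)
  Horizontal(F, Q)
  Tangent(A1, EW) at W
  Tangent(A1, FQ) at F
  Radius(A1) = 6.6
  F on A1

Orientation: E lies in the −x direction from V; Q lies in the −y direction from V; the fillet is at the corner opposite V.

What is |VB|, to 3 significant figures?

29.0

V and Q share the same x with |VQ| = 23.8 and Q on the −y side, so Q = (0.00, -23.8). The virtual corner opposite V is at (-30.0, -23.8). The tangent condition forces BW to be normal to EW and the tangent condition forces BF to be normal to FQ, with radius 6.6, so the center B sits 6.6 in from both sides at B = (-23.4, -17.2). Then |VB| = |B − V| = 29.0.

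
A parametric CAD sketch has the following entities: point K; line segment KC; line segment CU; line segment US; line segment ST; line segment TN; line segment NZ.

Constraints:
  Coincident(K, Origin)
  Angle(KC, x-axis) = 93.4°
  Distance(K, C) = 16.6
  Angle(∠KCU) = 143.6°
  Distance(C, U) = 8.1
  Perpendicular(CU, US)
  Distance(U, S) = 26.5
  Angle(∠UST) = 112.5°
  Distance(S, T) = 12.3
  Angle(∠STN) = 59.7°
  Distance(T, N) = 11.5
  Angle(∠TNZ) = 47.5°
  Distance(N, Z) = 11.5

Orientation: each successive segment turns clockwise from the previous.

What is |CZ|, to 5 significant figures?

29.212

∠STN = 59.7° gives TN at 139.20° from the x-axis; with |TN| = 11.5, N = (14.705, 4.3514). ∠TNZ = 47.5° gives NZ at 6.7000° from the x-axis; with |NZ| = 11.5, Z = (26.126, 5.6931). Then |CZ| = |Z − C| = 29.212.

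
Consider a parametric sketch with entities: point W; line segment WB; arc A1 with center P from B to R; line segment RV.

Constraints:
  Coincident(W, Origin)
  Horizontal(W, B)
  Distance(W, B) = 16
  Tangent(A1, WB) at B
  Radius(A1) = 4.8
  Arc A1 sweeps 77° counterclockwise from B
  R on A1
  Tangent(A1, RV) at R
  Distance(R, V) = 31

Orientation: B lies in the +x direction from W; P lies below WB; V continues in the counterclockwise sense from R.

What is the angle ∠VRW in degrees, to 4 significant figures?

95.19°

W is at the origin; WB is horizontal with |WB| = 16.0 and B on the +x side, so B = (16.00, 0.000). Since A1 is tangent to WB there, PB ⟂ WB, so P = B + (0, -4.8) = (16.00, -4.800). On A1, B sits at bearing 90° from P; a 77° counterclockwise sweep puts R at bearing 167°, so R = P + 4.8·(cos 167°, sin 167°) = (11.32, -3.720). Since A1 is tangent to RV there, PR ⟂ RV, so RV runs along (−sin 167°, cos 167°); with |RV| = 31.0, V = (4.350, -33.93). Then cos ∠VRW = RV·RW / (|RV||RW|), giving 95.19°.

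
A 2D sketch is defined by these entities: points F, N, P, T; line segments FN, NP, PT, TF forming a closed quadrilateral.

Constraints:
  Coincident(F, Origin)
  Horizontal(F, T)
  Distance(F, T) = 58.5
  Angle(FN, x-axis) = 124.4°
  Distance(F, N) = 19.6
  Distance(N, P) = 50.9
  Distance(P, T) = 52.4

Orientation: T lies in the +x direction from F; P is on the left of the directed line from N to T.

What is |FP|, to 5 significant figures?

54.429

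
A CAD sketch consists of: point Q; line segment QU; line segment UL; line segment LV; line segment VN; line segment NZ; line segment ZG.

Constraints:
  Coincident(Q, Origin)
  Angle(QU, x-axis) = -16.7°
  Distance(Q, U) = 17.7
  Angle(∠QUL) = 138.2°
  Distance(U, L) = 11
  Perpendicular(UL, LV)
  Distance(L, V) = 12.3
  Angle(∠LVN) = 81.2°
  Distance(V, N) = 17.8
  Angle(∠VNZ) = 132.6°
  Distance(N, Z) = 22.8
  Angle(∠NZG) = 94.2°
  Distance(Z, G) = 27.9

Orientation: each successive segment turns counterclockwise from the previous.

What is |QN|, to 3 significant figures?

6.97

Q is at the origin; QU runs at -16.7° with length 17.7, so U = (17.0, -5.09). ∠QUL = 138.2° gives UL at 25.1° from the x-axis; with |UL| = 11.0, L = (26.9, -0.420). UL ⟂ LV, so LV runs at 115°; with |LV| = 12.3, V = (21.7, 10.7). ∠LVN = 81.2° gives VN at -146° from the x-axis; with |VN| = 17.8, N = (6.92, 0.791). Then |QN| = |N − Q| = 6.97.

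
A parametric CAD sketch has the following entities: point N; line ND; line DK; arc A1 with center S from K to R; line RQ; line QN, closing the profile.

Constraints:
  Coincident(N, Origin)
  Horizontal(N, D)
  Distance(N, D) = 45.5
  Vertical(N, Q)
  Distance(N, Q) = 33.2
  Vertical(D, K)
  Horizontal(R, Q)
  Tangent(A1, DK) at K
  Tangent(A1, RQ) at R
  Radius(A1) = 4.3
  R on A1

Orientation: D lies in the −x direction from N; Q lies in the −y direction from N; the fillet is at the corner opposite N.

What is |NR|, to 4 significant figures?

52.91

N is at the origin; ND is horizontal with |ND| = 45.5 and D on the −x side, so D = (-45.50, 0.000). NQ is vertical with |NQ| = 33.2 and Q on the −y side, so Q = (0.000, -33.20). The virtual corner opposite N is at (-45.50, -33.20). The tangent condition forces SK to be normal to DK and since A1 is tangent to RQ there, SR ⟂ RQ, with radius 4.3, so the center S sits 4.3 in from both sides at S = (-41.20, -28.90). That places the tangent points at K = (-45.50, -28.90) on DK and R = (-41.20, -33.20) on RQ. Then |NR| = |R − N| = 52.91.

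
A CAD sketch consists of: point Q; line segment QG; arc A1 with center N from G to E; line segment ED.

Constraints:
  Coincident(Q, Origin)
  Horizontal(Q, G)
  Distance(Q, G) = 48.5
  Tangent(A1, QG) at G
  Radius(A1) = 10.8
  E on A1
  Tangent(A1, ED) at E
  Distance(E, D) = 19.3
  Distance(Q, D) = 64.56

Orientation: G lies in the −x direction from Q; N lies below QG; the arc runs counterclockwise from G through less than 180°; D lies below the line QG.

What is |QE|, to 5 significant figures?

60.464

Q is at the origin; QG is horizontal with |QG| = 48.5 and G on the −x side, so G = (-48.500, 0.0000). The tangent condition forces NG to be normal to QG, so N = G + (0, -10.8) = (-48.500, -10.800). Since NE ⟂ ED (tangency), |ND| = √(10.8² + 19.3²) = 22.116 regardless of where E sits on A1. So D lies on both circle(Q, 64.56) and circle(N, 22.116); the below-QG intersection is D = (-56.372, -31.468). E is the foot of the tangent from D: E = (-59.185, -12.374).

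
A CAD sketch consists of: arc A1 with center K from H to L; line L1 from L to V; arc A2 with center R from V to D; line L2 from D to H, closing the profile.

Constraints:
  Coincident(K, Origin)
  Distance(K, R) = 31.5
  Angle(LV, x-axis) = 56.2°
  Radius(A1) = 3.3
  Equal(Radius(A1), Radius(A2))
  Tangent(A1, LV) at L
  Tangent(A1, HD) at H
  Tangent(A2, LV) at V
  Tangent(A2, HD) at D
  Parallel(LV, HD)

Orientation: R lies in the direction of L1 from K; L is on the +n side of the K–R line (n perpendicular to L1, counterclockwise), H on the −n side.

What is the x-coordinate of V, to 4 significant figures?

14.78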